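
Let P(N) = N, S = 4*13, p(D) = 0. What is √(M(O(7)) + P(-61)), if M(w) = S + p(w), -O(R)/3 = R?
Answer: 3*I ≈ 3.0*I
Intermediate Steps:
S = 52
O(R) = -3*R
M(w) = 52 (M(w) = 52 + 0 = 52)
√(M(O(7)) + P(-61)) = √(52 - 61) = √(-9) = 3*I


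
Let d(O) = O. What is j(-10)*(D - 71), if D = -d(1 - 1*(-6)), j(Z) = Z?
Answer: 780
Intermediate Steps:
D = -7 (D = -(1 - 1*(-6)) = -(1 + 6) = -1*7 = -7)
j(-10)*(D - 71) = -10*(-7 - 71) = -10*(-78) = 780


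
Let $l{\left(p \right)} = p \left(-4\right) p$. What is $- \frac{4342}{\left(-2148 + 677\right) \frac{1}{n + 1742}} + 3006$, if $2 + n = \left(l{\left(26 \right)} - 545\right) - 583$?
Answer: $- \frac{4661638}{1471} \approx -3169.0$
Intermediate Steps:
$l{\left(p \right)} = - 4 p^{2}$ ($l{\left(p \right)} = - 4 p p = - 4 p^{2}$)
$n = -3834$ ($n = -2 - \left(1128 + 2704\right) = -2 - 3832 = -3834$)
$- \frac{4342}{\left(-2148 + 677\right) \frac{1}{n + 1742}} + 3006 = - \frac{4342}{\left(-2148 + 677\right) \frac{1}{-3834 + 1742}} + 3006 = - \frac{4342}{\left(-1471\right) \frac{1}{-2092}} + 3006 = - \frac{4342}{\left(-1471\right) \left(- \frac{1}{2092}\right)} + 3006 = - \frac{4342}{\frac{1471}{2092}} + 3006 = \left(-4342\right) \frac{2092}{1471} + 3006 = - \frac{9083464}{1471} + 3006 = - \frac{4661638}{1471}$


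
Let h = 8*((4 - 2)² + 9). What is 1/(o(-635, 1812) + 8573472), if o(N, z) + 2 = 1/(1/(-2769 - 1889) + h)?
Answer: 484431/4153254650228 ≈ 1.1664e-7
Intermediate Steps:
h = 104 (h = 8*(2² + 9) = 8*(4 + 9) = 8*13 = 104)
o(N, z) = -964204/484431 (o(N, z) = -2 + 1/(1/(-2769 - 1889) + 104) = -2 + 1/(1/(-4658) + 104) = -2 + 1/(-1/4658 + 104) = -2 + 1/(484431/4658) = -2 + 4658/484431 = -964204/484431)
1/(o(-635, 1812) + 8573472) = 1/(-964204/484431 + 8573472) = 1/(4153254650228/484431) = 484431/4153254650228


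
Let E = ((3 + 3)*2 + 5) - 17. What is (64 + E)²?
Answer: 4096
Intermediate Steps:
E = 0 (E = (6*2 + 5) - 17 = (12 + 5) - 17 = 17 - 17 = 0)
(64 + E)² = (64 + 0)² = 64² = 4096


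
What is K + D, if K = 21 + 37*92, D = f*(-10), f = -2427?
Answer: 27695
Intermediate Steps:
D = 24270 (D = -2427*(-10) = 24270)
K = 3425 (K = 21 + 3404 = 3425)
K + D = 3425 + 24270 = 27695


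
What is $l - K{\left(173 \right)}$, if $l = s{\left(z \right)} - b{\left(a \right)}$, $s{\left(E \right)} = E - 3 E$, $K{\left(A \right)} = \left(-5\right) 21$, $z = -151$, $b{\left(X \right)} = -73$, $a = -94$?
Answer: $480$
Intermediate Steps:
$K{\left(A \right)} = -105$
$s{\left(E \right)} = - 2 E$
$l = 375$ ($l = \left(-2\right) \left(-151\right) - -73 = 302 + 73 = 375$)
$l - K{\left(173 \right)} = 375 - -105 = 375 + 105 = 480$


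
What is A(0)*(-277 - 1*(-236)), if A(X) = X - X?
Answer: 0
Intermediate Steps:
A(X) = 0
A(0)*(-277 - 1*(-236)) = 0*(-277 - 1*(-236)) = 0*(-277 + 236) = 0*(-41) = 0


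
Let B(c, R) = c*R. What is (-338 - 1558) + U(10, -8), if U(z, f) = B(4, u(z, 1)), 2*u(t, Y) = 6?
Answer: -1884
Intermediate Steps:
u(t, Y) = 3 (u(t, Y) = (1/2)*6 = 3)
B(c, R) = R*c
U(z, f) = 12 (U(z, f) = 3*4 = 12)
(-338 - 1558) + U(10, -8) = (-338 - 1558) + 12 = -1896 + 12 = -1884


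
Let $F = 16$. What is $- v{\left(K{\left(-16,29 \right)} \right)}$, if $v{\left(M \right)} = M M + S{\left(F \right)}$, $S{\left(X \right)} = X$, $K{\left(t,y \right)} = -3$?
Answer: $-25$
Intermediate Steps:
$v{\left(M \right)} = 16 + M^{2}$ ($v{\left(M \right)} = M M + 16 = M^{2} + 16 = 16 + M^{2}$)
$- v{\left(K{\left(-16,29 \right)} \right)} = - (16 + \left(-3\right)^{2}) = - (16 + 9) = \left(-1\right) 25 = -25$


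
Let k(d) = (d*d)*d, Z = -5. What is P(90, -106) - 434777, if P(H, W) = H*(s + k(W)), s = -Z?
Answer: -107625767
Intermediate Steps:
s = 5 (s = -1*(-5) = 5)
k(d) = d³ (k(d) = d²*d = d³)
P(H, W) = H*(5 + W³)
P(90, -106) - 434777 = 90*(5 + (-106)³) - 434777 = 90*(5 - 1191016) - 434777 = 90*(-1191011) - 434777 = -107190990 - 434777 = -107625767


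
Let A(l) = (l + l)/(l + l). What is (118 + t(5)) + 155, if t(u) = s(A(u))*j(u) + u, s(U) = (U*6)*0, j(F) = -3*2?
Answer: 278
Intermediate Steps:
j(F) = -6
A(l) = 1 (A(l) = (2*l)/((2*l)) = (2*l)*(1/(2*l)) = 1)
s(U) = 0 (s(U) = (6*U)*0 = 0)
t(u) = u (t(u) = 0*(-6) + u = 0 + u = u)
(118 + t(5)) + 155 = (118 + 5) + 155 = 123 + 155 = 278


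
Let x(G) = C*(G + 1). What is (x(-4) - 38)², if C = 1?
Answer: 1681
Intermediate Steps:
x(G) = 1 + G (x(G) = 1*(G + 1) = 1*(1 + G) = 1 + G)
(x(-4) - 38)² = ((1 - 4) - 38)² = (-3 - 38)² = (-41)² = 1681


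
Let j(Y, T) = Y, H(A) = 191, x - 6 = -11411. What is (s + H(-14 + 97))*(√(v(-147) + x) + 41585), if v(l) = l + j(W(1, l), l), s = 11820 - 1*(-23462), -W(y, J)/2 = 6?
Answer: 1475144705 + 496622*I*√59 ≈ 1.4751e+9 + 3.8146e+6*I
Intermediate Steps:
x = -11405 (x = 6 - 11411 = -11405)
W(y, J) = -12 (W(y, J) = -2*6 = -12)
s = 35282 (s = 11820 + 23462 = 35282)
v(l) = -12 + l (v(l) = l - 12 = -12 + l)
(s + H(-14 + 97))*(√(v(-147) + x) + 41585) = (35282 + 191)*(√((-12 - 147) - 11405) + 41585) = 35473*(√(-159 - 11405) + 41585) = 35473*(√(-11564) + 41585) = 35473*(14*I*√59 + 41585) = 35473*(41585 + 14*I*√59) = 1475144705 + 496622*I*√59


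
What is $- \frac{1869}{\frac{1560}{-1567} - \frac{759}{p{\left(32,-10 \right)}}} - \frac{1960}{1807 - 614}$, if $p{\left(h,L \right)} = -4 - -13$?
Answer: $\frac{9695682857}{478549283} \approx 20.261$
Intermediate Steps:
$p{\left(h,L \right)} = 9$ ($p{\left(h,L \right)} = -4 + 13 = 9$)
$- \frac{1869}{\frac{1560}{-1567} - \frac{759}{p{\left(32,-10 \right)}}} - \frac{1960}{1807 - 614} = - \frac{1869}{\frac{1560}{-1567} - \frac{759}{9}} - \frac{1960}{1807 - 614} = - \frac{1869}{1560 \left(- \frac{1}{1567}\right) - \frac{253}{3}} - \frac{1960}{1807 - 614} = - \frac{1869}{- \frac{1560}{1567} - \frac{253}{3}} - \frac{1960}{1193} = - \frac{1869}{- \frac{401131}{4701}} - \frac{1960}{1193} = \left(-1869\right) \left(- \frac{4701}{401131}\right) - \frac{1960}{1193} = \frac{8786169}{401131} - \frac{1960}{1193} = \frac{9695682857}{478549283}$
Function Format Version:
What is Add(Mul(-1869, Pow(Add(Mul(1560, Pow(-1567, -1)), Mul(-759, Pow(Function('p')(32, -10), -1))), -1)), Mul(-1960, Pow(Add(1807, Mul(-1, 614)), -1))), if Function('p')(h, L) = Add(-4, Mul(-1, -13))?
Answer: Rational(9695682857, 478549283) ≈ 20.261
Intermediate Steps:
Function('p')(h, L) = 9 (Function('p')(h, L) = Add(-4, 13) = 9)
Add(Mul(-1869, Pow(Add(Mul(1560, Pow(-1567, -1)), Mul(-759, Pow(Function('p')(32, -10), -1))), -1)), Mul(-1960, Pow(Add(1807, Mul(-1, 614)), -1))) = Add(Mul(-1869, Pow(Add(Mul(1560, Pow(-1567, -1)), Mul(-759, Pow(9, -1))), -1)), Mul(-1960, Pow(Add(1807, Mul(-1, 614)), -1))) = Add(Mul(-1869, Pow(Add(Mul(1560, Rational(-1, 1567)), Mul(-759, Rational(1, 9))), -1)), Mul(-1960, Pow(Add(1807, -614), -1))) = Add(Mul(-1869, Pow(Add(Rational(-1560, 1567), Rational(-253, 3)), -1)), Mul(-1960, Pow(1193, -1))) = Add(Mul(-1869, Pow(Rational(-401131, 4701), -1)), Mul(-1960, Rational(1, 1193))) = Add(Mul(-1869, Rational(-4701, 401131)), Rational(-1960, 1193)) = Add(Rational(8786169, 401131), Rational(-1960, 1193)) = Rational(9695682857, 478549283)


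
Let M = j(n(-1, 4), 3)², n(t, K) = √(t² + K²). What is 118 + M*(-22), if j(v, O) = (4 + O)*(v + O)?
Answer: -27910 - 6468*√17 ≈ -54578.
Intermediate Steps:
n(t, K) = √(K² + t²)
j(v, O) = (4 + O)*(O + v)
M = (21 + 7*√17)² (M = (3² + 4*3 + 4*√(4² + (-1)²) + 3*√(4² + (-1)²))² = (9 + 12 + 4*√(16 + 1) + 3*√(16 + 1))² = (9 + 12 + 4*√17 + 3*√17)² = (21 + 7*√17)² ≈ 2486.2)
118 + M*(-22) = 118 + (1274 + 294*√17)*(-22) = 118 + (-28028 - 6468*√17) = -27910 - 6468*√17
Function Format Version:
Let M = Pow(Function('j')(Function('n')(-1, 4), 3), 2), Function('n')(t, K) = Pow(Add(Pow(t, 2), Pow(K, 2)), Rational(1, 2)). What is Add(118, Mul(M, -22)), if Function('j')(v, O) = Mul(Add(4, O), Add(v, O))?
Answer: Add(-27910, Mul(-6468, Pow(17, Rational(1, 2)))) ≈ -54578.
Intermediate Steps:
Function('n')(t, K) = Pow(Add(Pow(K, 2), Pow(t, 2)), Rational(1, 2))
Function('j')(v, O) = Mul(Add(4, O), Add(O, v))
M = Pow(Add(21, Mul(7, Pow(17, Rational(1, 2)))), 2) (M = Pow(Add(Pow(3, 2), Mul(4, 3), Mul(4, Pow(Add(Pow(4, 2), Pow(-1, 2)), Rational(1, 2))), Mul(3, Pow(Add(Pow(4, 2), Pow(-1, 2)), Rational(1, 2)))), 2) = Pow(Add(9, 12, Mul(4, Pow(Add(16, 1), Rational(1, 2))), Mul(3, Pow(Add(16, 1), Rational(1, 2)))), 2) = Pow(Add(9, 12, Mul(4, Pow(17, Rational(1, 2))), Mul(3, Pow(17, Rational(1, 2)))), 2) = Pow(Add(21, Mul(7, Pow(17, Rational(1, 2)))), 2) ≈ 2486.2)
Add(118, Mul(M, -22)) = Add(118, Mul(Add(1274, Mul(294, Pow(17, Rational(1, 2)))), -22)) = Add(118, Add(-28028, Mul(-6468, Pow(17, Rational(1, 2))))) = Add(-27910, Mul(-6468, Pow(17, Rational(1, 2))))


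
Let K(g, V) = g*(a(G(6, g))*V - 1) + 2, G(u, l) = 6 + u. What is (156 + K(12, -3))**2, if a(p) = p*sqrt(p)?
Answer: 2260804 - 252288*sqrt(3) ≈ 1.8238e+6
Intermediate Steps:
a(p) = p**(3/2)
K(g, V) = 2 + g*(-1 + 24*V*sqrt(3)) (K(g, V) = g*((6 + 6)**(3/2)*V - 1) + 2 = g*(12**(3/2)*V - 1) + 2 = g*((24*sqrt(3))*V - 1) + 2 = g*(24*V*sqrt(3) - 1) + 2 = g*(-1 + 24*V*sqrt(3)) + 2 = 2 + g*(-1 + 24*V*sqrt(3)))
(156 + K(12, -3))**2 = (156 + (2 - 1*12 + 24*(-3)*12*sqrt(3)))**2 = (156 + (2 - 12 - 864*sqrt(3)))**2 = (156 + (-10 - 864*sqrt(3)))**2 = (146 - 864*sqrt(3))**2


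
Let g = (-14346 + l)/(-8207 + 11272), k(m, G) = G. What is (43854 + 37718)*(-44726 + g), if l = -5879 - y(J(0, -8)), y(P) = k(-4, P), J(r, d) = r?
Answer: -2236792582476/613 ≈ -3.6489e+9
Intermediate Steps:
y(P) = P
l = -5879 (l = -5879 - 1*0 = -5879 + 0 = -5879)
g = -4045/613 (g = (-14346 - 5879)/(-8207 + 11272) = -20225/3065 = -20225*1/3065 = -4045/613 ≈ -6.5987)
(43854 + 37718)*(-44726 + g) = (43854 + 37718)*(-44726 - 4045/613) = 81572*(-27421083/613) = -2236792582476/613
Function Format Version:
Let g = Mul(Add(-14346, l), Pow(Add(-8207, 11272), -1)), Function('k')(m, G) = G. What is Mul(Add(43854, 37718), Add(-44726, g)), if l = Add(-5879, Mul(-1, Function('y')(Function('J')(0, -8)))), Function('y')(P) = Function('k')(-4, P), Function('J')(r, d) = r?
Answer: Rational(-2236792582476, 613) ≈ -3.6489e+9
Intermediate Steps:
Function('y')(P) = P
l = -5879 (l = Add(-5879, Mul(-1, 0)) = Add(-5879, 0) = -5879)
g = Rational(-4045, 613) (g = Mul(Add(-14346, -5879), Pow(Add(-8207, 11272), -1)) = Mul(-20225, Pow(3065, -1)) = Mul(-20225, Rational(1, 3065)) = Rational(-4045, 613) ≈ -6.5987)
Mul(Add(43854, 37718), Add(-44726, g)) = Mul(Add(43854, 37718), Add(-44726, Rational(-4045, 613))) = Mul(81572, Rational(-27421083, 613)) = Rational(-2236792582476, 613)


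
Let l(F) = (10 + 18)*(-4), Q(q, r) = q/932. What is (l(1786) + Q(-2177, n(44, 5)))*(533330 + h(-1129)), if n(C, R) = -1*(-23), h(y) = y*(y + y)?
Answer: -82121554333/233 ≈ -3.5245e+8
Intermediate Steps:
h(y) = 2*y² (h(y) = y*(2*y) = 2*y²)
n(C, R) = 23
Q(q, r) = q/932 (Q(q, r) = q*(1/932) = q/932)
l(F) = -112 (l(F) = 28*(-4) = -112)
(l(1786) + Q(-2177, n(44, 5)))*(533330 + h(-1129)) = (-112 + (1/932)*(-2177))*(533330 + 2*(-1129)²) = (-112 - 2177/932)*(533330 + 2*1274641) = -106561*(533330 + 2549282)/932 = -106561/932*3082612 = -82121554333/233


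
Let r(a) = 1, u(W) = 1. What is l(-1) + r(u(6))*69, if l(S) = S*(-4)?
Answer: 73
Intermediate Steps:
l(S) = -4*S
l(-1) + r(u(6))*69 = -4*(-1) + 1*69 = 4 + 69 = 73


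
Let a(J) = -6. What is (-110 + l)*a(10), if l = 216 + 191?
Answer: -1782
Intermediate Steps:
l = 407
(-110 + l)*a(10) = (-110 + 407)*(-6) = 297*(-6) = -1782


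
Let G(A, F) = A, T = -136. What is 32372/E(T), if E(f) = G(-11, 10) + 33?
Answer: 16186/11 ≈ 1471.5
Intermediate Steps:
E(f) = 22 (E(f) = -11 + 33 = 22)
32372/E(T) = 32372/22 = 32372*(1/22) = 16186/11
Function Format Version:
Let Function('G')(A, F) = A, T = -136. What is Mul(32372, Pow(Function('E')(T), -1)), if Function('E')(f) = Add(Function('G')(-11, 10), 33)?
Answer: Rational(16186, 11) ≈ 1471.5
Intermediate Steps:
Function('E')(f) = 22 (Function('E')(f) = Add(-11, 33) = 22)
Mul(32372, Pow(Function('E')(T), -1)) = Mul(32372, Pow(22, -1)) = Mul(32372, Rational(1, 22)) = Rational(16186, 11)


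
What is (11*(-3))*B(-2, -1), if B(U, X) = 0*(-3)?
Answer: 0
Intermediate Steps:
B(U, X) = 0
(11*(-3))*B(-2, -1) = (11*(-3))*0 = -33*0 = 0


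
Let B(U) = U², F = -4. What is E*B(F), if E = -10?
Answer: -160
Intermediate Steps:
E*B(F) = -10*(-4)² = -10*16 = -160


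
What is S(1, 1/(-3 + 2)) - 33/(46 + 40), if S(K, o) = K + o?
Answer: -33/86 ≈ -0.38372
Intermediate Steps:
S(1, 1/(-3 + 2)) - 33/(46 + 40) = (1 + 1/(-3 + 2)) - 33/(46 + 40) = (1 + 1/(-1)) - 33/86 = (1 - 1) + (1/86)*(-33) = 0 - 33/86 = -33/86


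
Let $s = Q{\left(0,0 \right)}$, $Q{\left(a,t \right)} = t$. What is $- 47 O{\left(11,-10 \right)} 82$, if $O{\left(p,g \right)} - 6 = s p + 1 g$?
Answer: $15416$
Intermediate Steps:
$s = 0$
$O{\left(p,g \right)} = 6 + g$ ($O{\left(p,g \right)} = 6 + \left(0 p + 1 g\right) = 6 + \left(0 + g\right) = 6 + g$)
$- 47 O{\left(11,-10 \right)} 82 = - 47 \left(6 - 10\right) 82 = \left(-47\right) \left(-4\right) 82 = 188 \cdot 82 = 15416$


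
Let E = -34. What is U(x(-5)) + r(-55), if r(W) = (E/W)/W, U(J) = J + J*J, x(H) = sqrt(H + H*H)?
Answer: 60466/3025 + 2*sqrt(5) ≈ 24.461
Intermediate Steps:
x(H) = sqrt(H + H**2)
U(J) = J + J**2
r(W) = -34/W**2 (r(W) = (-34/W)/W = -34/W**2)
U(x(-5)) + r(-55) = sqrt(-5*(1 - 5))*(1 + sqrt(-5*(1 - 5))) - 34/(-55)**2 = sqrt(-5*(-4))*(1 + sqrt(-5*(-4))) - 34*1/3025 = sqrt(20)*(1 + sqrt(20)) - 34/3025 = (2*sqrt(5))*(1 + 2*sqrt(5)) - 34/3025 = 2*sqrt(5)*(1 + 2*sqrt(5)) - 34/3025 = -34/3025 + 2*sqrt(5)*(1 + 2*sqrt(5))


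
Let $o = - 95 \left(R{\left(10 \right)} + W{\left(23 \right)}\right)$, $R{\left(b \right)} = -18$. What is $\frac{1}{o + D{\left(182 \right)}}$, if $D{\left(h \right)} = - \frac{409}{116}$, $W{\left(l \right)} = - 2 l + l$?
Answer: $\frac{116}{451411} \approx 0.00025697$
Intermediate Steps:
$W{\left(l \right)} = - l$
$o = 3895$ ($o = - 95 \left(-18 - 23\right) = \left(-95\right) \left(-41\right) = 3895$)
$D{\left(h \right)} = - \frac{409}{116}$ ($D{\left(h \right)} = \left(-409\right) \frac{1}{116} = - \frac{409}{116}$)
$\frac{1}{o + D{\left(182 \right)}} = \frac{1}{3895 - \frac{409}{116}} = \frac{1}{\frac{451411}{116}} = \frac{116}{451411}$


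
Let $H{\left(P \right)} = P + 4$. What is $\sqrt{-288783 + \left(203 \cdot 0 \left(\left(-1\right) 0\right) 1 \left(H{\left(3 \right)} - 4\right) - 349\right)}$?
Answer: $82 i \sqrt{43} \approx 537.71 i$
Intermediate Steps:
$H{\left(P \right)} = 4 + P$
$\sqrt{-288783 + \left(203 \cdot 0 \left(\left(-1\right) 0\right) 1 \left(H{\left(3 \right)} - 4\right) - 349\right)} = \sqrt{-288783 - \left(349 - 203 \cdot 0 \left(\left(-1\right) 0\right) 1 \left(\left(4 + 3\right) - 4\right)\right)} = \sqrt{-288783 - \left(349 - 203 \cdot 0 \cdot 0 \cdot 1 \left(7 - 4\right)\right)} = \sqrt{-288783 - \left(349 - 203 \cdot 0 \cdot 1 \cdot 3\right)} = \sqrt{-288783 - \left(349 - 203 \cdot 0 \cdot 3\right)} = \sqrt{-288783 + \left(203 \cdot 0 - 349\right)} = \sqrt{-288783 + \left(0 - 349\right)} = \sqrt{-288783 - 349} = \sqrt{-289132} = 82 i \sqrt{43}$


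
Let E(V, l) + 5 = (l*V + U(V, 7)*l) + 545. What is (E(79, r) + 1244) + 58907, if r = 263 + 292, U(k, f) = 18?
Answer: 114526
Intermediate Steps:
r = 555
E(V, l) = 540 + 18*l + V*l (E(V, l) = -5 + ((l*V + 18*l) + 545) = -5 + ((V*l + 18*l) + 545) = -5 + ((18*l + V*l) + 545) = -5 + (545 + 18*l + V*l) = 540 + 18*l + V*l)
(E(79, r) + 1244) + 58907 = ((540 + 18*555 + 79*555) + 1244) + 58907 = ((540 + 9990 + 43845) + 1244) + 58907 = (54375 + 1244) + 58907 = 55619 + 58907 = 114526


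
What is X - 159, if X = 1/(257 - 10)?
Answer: -39272/247 ≈ -159.00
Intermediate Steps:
X = 1/247 ≈ 0.0040486
X - 159 = 1/247 - 159 = -39272/247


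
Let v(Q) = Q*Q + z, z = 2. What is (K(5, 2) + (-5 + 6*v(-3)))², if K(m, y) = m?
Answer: 4356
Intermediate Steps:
v(Q) = 2 + Q² (v(Q) = Q*Q + 2 = Q² + 2 = 2 + Q²)
(K(5, 2) + (-5 + 6*v(-3)))² = (5 + (-5 + 6*(2 + (-3)²)))² = (5 + (-5 + 6*(2 + 9)))² = (5 + (-5 + 6*11))² = (5 + (-5 + 66))² = (5 + 61)² = 66² = 4356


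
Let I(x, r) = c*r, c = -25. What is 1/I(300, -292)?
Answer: 1/7300 ≈ 0.00013699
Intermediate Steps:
I(x, r) = -25*r
1/I(300, -292) = 1/(-25*(-292)) = 1/7300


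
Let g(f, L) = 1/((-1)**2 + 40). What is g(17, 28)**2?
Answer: 1/1681 ≈ 0.00059488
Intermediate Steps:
g(f, L) = 1/41 (g(f, L) = 1/(1 + 40) = 1/41)
g(17, 28)**2 = (1/41)**2 = 1/1681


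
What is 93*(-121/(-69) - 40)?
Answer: -81809/23 ≈ -3556.9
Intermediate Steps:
93*(-121/(-69) - 40) = 93*(-121*(-1/69) - 40) = 93*(121/69 - 40) = 93*(-2639/69) = -81809/23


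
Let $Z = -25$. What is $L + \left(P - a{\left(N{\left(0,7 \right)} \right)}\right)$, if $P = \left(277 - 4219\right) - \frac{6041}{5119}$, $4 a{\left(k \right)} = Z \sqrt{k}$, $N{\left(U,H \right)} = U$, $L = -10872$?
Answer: $- \frac{75838907}{5119} \approx -14815.0$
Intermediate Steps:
$a{\left(k \right)} = - \frac{25 \sqrt{k}}{4}$ ($a{\left(k \right)} = \frac{\left(-25\right) \sqrt{k}}{4} = - \frac{25 \sqrt{k}}{4}$)
$P = - \frac{20185139}{5119}$ ($P = -3942 - \frac{6041}{5119} = - \frac{20185139}{5119} \approx -3943.2$)
$L + \left(P - a{\left(N{\left(0,7 \right)} \right)}\right) = -10872 - \left(\frac{20185139}{5119} - \frac{25 \sqrt{0}}{4}\right) = -10872 - \left(\frac{20185139}{5119} - 0\right) = -10872 - \frac{20185139}{5119} = - \frac{75838907}{5119}$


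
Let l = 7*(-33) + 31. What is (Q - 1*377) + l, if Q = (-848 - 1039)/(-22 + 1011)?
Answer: -572540/989 ≈ -578.91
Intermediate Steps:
Q = -1887/989 ≈ -1.9080
l = -200 (l = -231 + 31 = -200)
(Q - 1*377) + l = (-1887/989 - 1*377) - 200 = (-1887/989 - 377) - 200 = -374740/989 - 200 = -572540/989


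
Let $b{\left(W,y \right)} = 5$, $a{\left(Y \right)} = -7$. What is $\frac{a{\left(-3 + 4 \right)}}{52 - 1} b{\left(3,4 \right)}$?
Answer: $- \frac{35}{51} \approx -0.68627$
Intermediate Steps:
$\frac{a{\left(-3 + 4 \right)}}{52 - 1} b{\left(3,4 \right)} = - \frac{7}{52 - 1} \cdot 5 = - \frac{7}{51} \cdot 5 = \left(-7\right) \frac{1}{51} \cdot 5 = \left(- \frac{7}{51}\right) 5 = - \frac{35}{51}$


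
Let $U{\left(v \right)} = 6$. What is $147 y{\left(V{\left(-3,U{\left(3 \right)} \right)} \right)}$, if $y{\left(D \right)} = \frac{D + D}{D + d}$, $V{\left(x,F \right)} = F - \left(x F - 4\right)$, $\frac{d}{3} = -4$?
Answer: $\frac{1029}{2} \approx 514.5$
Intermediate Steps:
$d = -12$ ($d = 3 \left(-4\right) = -12$)
$V{\left(x,F \right)} = 4 + F - F x$ ($V{\left(x,F \right)} = F - \left(F x - 4\right) = F - \left(-4 + F x\right) = 4 + F - F x$)
$y{\left(D \right)} = \frac{2 D}{-12 + D}$ ($y{\left(D \right)} = \frac{D + D}{D - 12} = \frac{2 D}{-12 + D}$)
$147 y{\left(V{\left(-3,U{\left(3 \right)} \right)} \right)} = 147 \frac{2 \left(4 + 6 - 6 \left(-3\right)\right)}{-12 + \left(4 + 6 - 6 \left(-3\right)\right)} = 147 \frac{2 \left(4 + 6 + 18\right)}{-12 + \left(4 + 6 + 18\right)} = 147 \cdot 2 \cdot 28 \frac{1}{-12 + 28} = 147 \cdot 2 \cdot 28 \cdot \frac{1}{16} = 147 \cdot \frac{7}{2} = \frac{1029}{2}$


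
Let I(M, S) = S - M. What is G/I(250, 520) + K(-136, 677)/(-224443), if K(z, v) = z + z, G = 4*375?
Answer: 11224598/2019987 ≈ 5.5568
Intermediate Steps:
G = 1500
K(z, v) = 2*z
G/I(250, 520) + K(-136, 677)/(-224443) = 1500/(520 - 1*250) + (2*(-136))/(-224443) = 1500/(520 - 250) - 272*(-1/224443) = 1500/270 + 272/224443 = 1500*(1/270) + 272/224443 = 50/9 + 272/224443 = 11224598/2019987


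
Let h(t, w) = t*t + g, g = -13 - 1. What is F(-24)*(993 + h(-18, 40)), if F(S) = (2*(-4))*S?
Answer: 250176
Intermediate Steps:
g = -14
F(S) = -8*S
h(t, w) = -14 + t**2 (h(t, w) = t*t - 14 = t**2 - 14 = -14 + t**2)
F(-24)*(993 + h(-18, 40)) = (-8*(-24))*(993 + (-14 + (-18)**2)) = 192*(993 + (-14 + 324)) = 192*(993 + 310) = 192*1303 = 250176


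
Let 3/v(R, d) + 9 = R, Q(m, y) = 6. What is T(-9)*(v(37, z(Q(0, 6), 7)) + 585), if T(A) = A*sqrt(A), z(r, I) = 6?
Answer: -442341*I/28 ≈ -15798.0*I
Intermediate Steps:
v(R, d) = 3/(-9 + R)
T(A) = A**(3/2)
T(-9)*(v(37, z(Q(0, 6), 7)) + 585) = (-9)**(3/2)*(3/(-9 + 37) + 585) = (-27*I)*(3/28 + 585) = -27*I*(16383/28) = -442341*I/28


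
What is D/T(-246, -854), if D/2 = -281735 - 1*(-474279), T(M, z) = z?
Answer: -192544/427 ≈ -450.92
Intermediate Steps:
D = 385088 (D = 2*(-281735 - 1*(-474279)) = 2*(-281735 + 474279) = 2*192544 = 385088)
D/T(-246, -854) = 385088/(-854) = 385088*(-1/854) = -192544/427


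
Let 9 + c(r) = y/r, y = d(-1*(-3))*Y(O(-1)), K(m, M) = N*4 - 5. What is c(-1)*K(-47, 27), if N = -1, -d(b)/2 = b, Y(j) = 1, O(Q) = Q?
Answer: 27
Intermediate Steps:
d(b) = -2*b
K(m, M) = -9 (K(m, M) = -1*4 - 5 = -4 - 5 = -9)
y = -6 (y = -(-2)*(-3)*1 = -2*3*1 = -6*1 = -6)
c(r) = -9 - 6/r
c(-1)*K(-47, 27) = (-9 - 6/(-1))*(-9) = (-9 - 6*(-1))*(-9) = (-9 + 6)*(-9) = -3*(-9) = 27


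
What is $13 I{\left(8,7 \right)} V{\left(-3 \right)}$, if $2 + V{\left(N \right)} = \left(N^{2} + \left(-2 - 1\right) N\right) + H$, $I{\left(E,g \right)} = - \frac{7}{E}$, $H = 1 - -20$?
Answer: $- \frac{3367}{8} \approx -420.88$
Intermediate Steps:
$H = 21$ ($H = 1 + 20 = 21$)
$V{\left(N \right)} = 19 + N^{2} - 3 N$ ($V{\left(N \right)} = -2 + \left(\left(N^{2} + \left(-2 - 1\right) N\right) + 21\right) = -2 + \left(\left(N^{2} - 3 N\right) + 21\right) = -2 + \left(21 + N^{2} - 3 N\right) = 19 + N^{2} - 3 N$)
$13 I{\left(8,7 \right)} V{\left(-3 \right)} = 13 \left(- \frac{7}{8}\right) \left(19 + \left(-3\right)^{2} - -9\right) = 13 \left(\left(-7\right) \frac{1}{8}\right) \left(19 + 9 + 9\right) = 13 \left(- \frac{7}{8}\right) 37 = \left(- \frac{91}{8}\right) 37 = - \frac{3367}{8}$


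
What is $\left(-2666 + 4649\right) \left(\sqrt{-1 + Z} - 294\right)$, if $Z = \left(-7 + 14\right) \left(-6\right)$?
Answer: $-583002 + 1983 i \sqrt{43} \approx -5.83 \cdot 10^{5} + 13003.0 i$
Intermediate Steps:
$Z = -42$ ($Z = 7 \left(-6\right) = -42$)
$\left(-2666 + 4649\right) \left(\sqrt{-1 + Z} - 294\right) = \left(-2666 + 4649\right) \left(\sqrt{-1 - 42} - 294\right) = 1983 \left(\sqrt{-43} - 294\right) = 1983 \left(i \sqrt{43} - 294\right) = 1983 \left(-294 + i \sqrt{43}\right) = -583002 + 1983 i \sqrt{43}$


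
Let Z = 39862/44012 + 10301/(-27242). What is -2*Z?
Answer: -158138248/149871863 ≈ -1.0552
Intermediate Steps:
Z = 79069124/149871863 (Z = 39862*(1/44012) + 10301*(-1/27242) = 19931/22006 - 10301/27242 = 79069124/149871863 ≈ 0.52758)
-2*Z = -2*79069124/149871863 = -158138248/149871863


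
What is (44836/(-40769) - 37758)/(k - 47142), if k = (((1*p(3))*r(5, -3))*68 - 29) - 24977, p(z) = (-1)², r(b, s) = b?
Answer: 769700369/1463770176 ≈ 0.52583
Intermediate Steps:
p(z) = 1
k = -24666 (k = (((1*1)*5)*68 - 29) - 24977 = ((1*5)*68 - 29) - 24977 = (5*68 - 29) - 24977 = (340 - 29) - 24977 = 311 - 24977 = -24666)
(44836/(-40769) - 37758)/(k - 47142) = (44836/(-40769) - 37758)/(-24666 - 47142) = (44836*(-1/40769) - 37758)/(-71808) = (-44836/40769 - 37758)*(-1/71808) = -1539400738/40769*(-1/71808) = 769700369/1463770176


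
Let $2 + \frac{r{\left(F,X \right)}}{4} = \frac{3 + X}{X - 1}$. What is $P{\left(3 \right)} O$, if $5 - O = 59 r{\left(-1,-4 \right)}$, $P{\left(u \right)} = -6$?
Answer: $- \frac{12894}{5} \approx -2578.8$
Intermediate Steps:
$r{\left(F,X \right)} = -8 + \frac{4 \left(3 + X\right)}{-1 + X}$ ($r{\left(F,X \right)} = -8 + 4 \frac{3 + X}{X - 1} = -8 + 4 \frac{3 + X}{-1 + X} = -8 + \frac{4 \left(3 + X\right)}{-1 + X}$)
$O = \frac{2149}{5}$ ($O = 5 - 59 \frac{4 \left(5 - -4\right)}{-1 - 4} = 5 - 59 \frac{4 \left(5 + 4\right)}{-5} = 5 - 59 \cdot 4 \left(- \frac{1}{5}\right) 9 = 5 - 59 \left(- \frac{36}{5}\right) = 5 - - \frac{2124}{5} = 5 + \frac{2124}{5} = \frac{2149}{5} \approx 429.8$)
$P{\left(3 \right)} O = \left(-6\right) \frac{2149}{5} = - \frac{12894}{5}$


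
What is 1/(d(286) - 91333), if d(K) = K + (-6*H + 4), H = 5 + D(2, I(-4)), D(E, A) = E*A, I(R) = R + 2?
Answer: -1/91049 ≈ -1.0983e-5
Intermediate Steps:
I(R) = 2 + R
D(E, A) = A*E
H = 1 (H = 5 + (2 - 4)*2 = 5 - 2*2 = 5 - 4 = 1)
d(K) = -2 + K (d(K) = K + (-6*1 + 4) = K + (-6 + 4) = K - 2 = -2 + K)
1/(d(286) - 91333) = 1/((-2 + 286) - 91333) = 1/(284 - 91333) = 1/(-91049) = -1/91049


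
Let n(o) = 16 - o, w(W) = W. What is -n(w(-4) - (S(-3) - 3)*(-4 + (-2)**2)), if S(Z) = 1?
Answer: -20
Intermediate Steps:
-n(w(-4) - (S(-3) - 3)*(-4 + (-2)**2)) = -(16 - (-4 - (1 - 3)*(-4 + (-2)**2))) = -(16 - (-4 - (-2)*(-4 + 4))) = -(16 - (-4 - (-2)*0)) = -(16 - (-4 - 1*0)) = -(16 - (-4 + 0)) = -(16 - 1*(-4)) = -(16 + 4) = -1*20 = -20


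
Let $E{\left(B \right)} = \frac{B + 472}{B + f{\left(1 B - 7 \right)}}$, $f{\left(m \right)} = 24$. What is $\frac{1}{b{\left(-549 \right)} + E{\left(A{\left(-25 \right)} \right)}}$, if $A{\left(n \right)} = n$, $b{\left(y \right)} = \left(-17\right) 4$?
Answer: $- \frac{1}{515} \approx -0.0019417$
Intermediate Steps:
$b{\left(y \right)} = -68$
$E{\left(B \right)} = \frac{472 + B}{24 + B}$ ($E{\left(B \right)} = \frac{B + 472}{B + 24} = \frac{472 + B}{24 + B}$)
$\frac{1}{b{\left(-549 \right)} + E{\left(A{\left(-25 \right)} \right)}} = \frac{1}{-68 + \frac{472 - 25}{24 - 25}} = \frac{1}{-68 + \frac{1}{-1} \cdot 447} = \frac{1}{-68 - 447} = \frac{1}{-515} = - \frac{1}{515}$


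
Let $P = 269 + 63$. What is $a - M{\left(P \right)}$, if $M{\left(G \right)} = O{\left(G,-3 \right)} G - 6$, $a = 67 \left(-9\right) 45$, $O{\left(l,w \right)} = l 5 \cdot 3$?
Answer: $-1680489$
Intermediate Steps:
$P = 332$
$O{\left(l,w \right)} = 15 l$ ($O{\left(l,w \right)} = l 15 = 15 l$)
$a = -27135$ ($a = \left(-603\right) 45 = -27135$)
$M{\left(G \right)} = -6 + 15 G^{2}$ ($M{\left(G \right)} = 15 G G - 6 = 15 G^{2} - 6 = -6 + 15 G^{2}$)
$a - M{\left(P \right)} = -27135 - \left(-6 + 15 \cdot 332^{2}\right) = -27135 - \left(-6 + 15 \cdot 110224\right) = -27135 - \left(-6 + 1653360\right) = -27135 - 1653354 = -1680489$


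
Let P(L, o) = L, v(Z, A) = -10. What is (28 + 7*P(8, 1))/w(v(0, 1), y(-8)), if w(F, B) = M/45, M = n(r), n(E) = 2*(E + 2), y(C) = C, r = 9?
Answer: 1890/11 ≈ 171.82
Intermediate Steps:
n(E) = 4 + 2*E (n(E) = 2*(2 + E) = 4 + 2*E)
M = 22 (M = 4 + 2*9 = 4 + 18 = 22)
w(F, B) = 22/45
(28 + 7*P(8, 1))/w(v(0, 1), y(-8)) = (28 + 7*8)/(22/45) = (28 + 56)*(45/22) = 84*(45/22) = 1890/11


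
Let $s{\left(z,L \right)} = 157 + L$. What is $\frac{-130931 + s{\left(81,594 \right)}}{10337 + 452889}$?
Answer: $- \frac{65090}{231613} \approx -0.28103$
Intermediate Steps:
$\frac{-130931 + s{\left(81,594 \right)}}{10337 + 452889} = \frac{-130931 + \left(157 + 594\right)}{10337 + 452889} = \frac{-130931 + 751}{463226} = \left(-130180\right) \frac{1}{463226} = - \frac{65090}{231613}$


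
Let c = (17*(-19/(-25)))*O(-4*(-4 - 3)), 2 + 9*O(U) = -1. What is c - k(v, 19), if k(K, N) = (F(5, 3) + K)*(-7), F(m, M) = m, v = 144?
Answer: 77902/75 ≈ 1038.7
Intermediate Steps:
O(U) = -⅓ (O(U) = -2/9 + (⅑)*(-1) = -2/9 - ⅑ = -⅓)
k(K, N) = -35 - 7*K (k(K, N) = (5 + K)*(-7) = -35 - 7*K)
c = -323/75 (c = (17*(-19/(-25)))*(-⅓) = (17*(-19*(-1/25)))*(-⅓) = (17*(19/25))*(-⅓) = (323/25)*(-⅓) = -323/75 ≈ -4.3067)
c - k(v, 19) = -323/75 - (-35 - 7*144) = -323/75 - (-35 - 1008) = -323/75 - 1*(-1043) = -323/75 + 1043 = 77902/75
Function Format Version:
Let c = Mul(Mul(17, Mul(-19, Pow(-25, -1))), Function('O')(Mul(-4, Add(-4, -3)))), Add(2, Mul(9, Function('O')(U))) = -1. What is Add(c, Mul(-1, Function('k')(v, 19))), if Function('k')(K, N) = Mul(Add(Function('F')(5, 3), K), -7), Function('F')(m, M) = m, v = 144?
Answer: Rational(77902, 75) ≈ 1038.7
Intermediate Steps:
Function('O')(U) = Rational(-1, 3) (Function('O')(U) = Add(Rational(-2, 9), Mul(Rational(1, 9), -1)) = Add(Rational(-2, 9), Rational(-1, 9)) = Rational(-1, 3))
Function('k')(K, N) = Add(-35, Mul(-7, K)) (Function('k')(K, N) = Mul(Add(5, K), -7) = Add(-35, Mul(-7, K)))
c = Rational(-323, 75) (c = Mul(Mul(17, Mul(-19, Pow(-25, -1))), Rational(-1, 3)) = Mul(Mul(17, Mul(-19, Rational(-1, 25))), Rational(-1, 3)) = Mul(Mul(17, Rational(19, 25)), Rational(-1, 3)) = Mul(Rational(323, 25), Rational(-1, 3)) = Rational(-323, 75) ≈ -4.3067)
Add(c, Mul(-1, Function('k')(v, 19))) = Add(Rational(-323, 75), Mul(-1, Add(-35, Mul(-7, 144)))) = Add(Rational(-323, 75), Mul(-1, Add(-35, -1008))) = Add(Rational(-323, 75), Mul(-1, -1043)) = Add(Rational(-323, 75), 1043) = Rational(77902, 75)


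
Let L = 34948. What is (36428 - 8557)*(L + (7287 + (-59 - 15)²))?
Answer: 1329753281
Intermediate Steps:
(36428 - 8557)*(L + (7287 + (-59 - 15)²)) = (36428 - 8557)*(34948 + (7287 + (-59 - 15)²)) = 27871*(34948 + (7287 + (-74)²)) = 27871*(34948 + (7287 + 5476)) = 27871*(34948 + 12763) = 27871*47711 = 1329753281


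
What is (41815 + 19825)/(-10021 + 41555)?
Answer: 30820/15767 ≈ 1.9547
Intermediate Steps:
(41815 + 19825)/(-10021 + 41555) = 61640/31534 = 61640*(1/31534) = 30820/15767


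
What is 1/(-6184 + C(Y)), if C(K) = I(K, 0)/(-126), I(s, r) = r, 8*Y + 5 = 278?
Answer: -1/6184 ≈ -0.00016171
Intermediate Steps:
Y = 273/8 (Y = -5/8 + (⅛)*278 = -5/8 + 139/4 = 273/8 ≈ 34.125)
C(K) = 0 (C(K) = 0/(-126) = 0*(-1/126) = 0)
1/(-6184 + C(Y)) = 1/(-6184 + 0) = 1/(-6184) = -1/6184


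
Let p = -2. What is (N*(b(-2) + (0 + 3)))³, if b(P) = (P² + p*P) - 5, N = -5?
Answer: -27000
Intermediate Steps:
b(P) = -5 + P² - 2*P (b(P) = (P² - 2*P) - 5 = -5 + P² - 2*P)
(N*(b(-2) + (0 + 3)))³ = (-5*((-5 + (-2)² - 2*(-2)) + (0 + 3)))³ = (-5*((-5 + 4 + 4) + 3))³ = (-5*(3 + 3))³ = (-5*6)³ = (-30)³ = -27000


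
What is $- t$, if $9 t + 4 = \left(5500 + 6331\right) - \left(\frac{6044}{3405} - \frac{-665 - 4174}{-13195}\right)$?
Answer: $- \frac{106262342708}{80872155} \approx -1314.0$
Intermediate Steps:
$t = \frac{106262342708}{80872155}$ ($t = - \frac{4}{9} + \frac{\left(5500 + 6331\right) - \left(\frac{6044}{3405} - \frac{-665 - 4174}{-13195}\right)}{9} = - \frac{4}{9} + \frac{11831 - \left(\frac{6044}{3405} - \left(-665 - 4174\right) \left(- \frac{1}{13195}\right)\right)}{9} = - \frac{4}{9} + \frac{11831 - \frac{12654757}{8985795}}{9} = - \frac{4}{9} + \frac{1}{9} \cdot \frac{106298285888}{8985795} = - \frac{4}{9} + \frac{106298285888}{80872155} = \frac{106262342708}{80872155} \approx 1314.0$)
$- t = \left(-1\right) \frac{106262342708}{80872155} = - \frac{106262342708}{80872155}$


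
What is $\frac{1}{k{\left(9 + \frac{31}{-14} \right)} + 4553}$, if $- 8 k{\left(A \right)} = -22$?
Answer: $\frac{4}{18223} \approx 0.0002195$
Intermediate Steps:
$k{\left(A \right)} = \frac{11}{4}$ ($k{\left(A \right)} = \left(- \frac{1}{8}\right) \left(-22\right) = \frac{11}{4}$)
$\frac{1}{k{\left(9 + \frac{31}{-14} \right)} + 4553} = \frac{1}{\frac{11}{4} + 4553} = \frac{1}{\frac{18223}{4}} = \frac{4}{18223}$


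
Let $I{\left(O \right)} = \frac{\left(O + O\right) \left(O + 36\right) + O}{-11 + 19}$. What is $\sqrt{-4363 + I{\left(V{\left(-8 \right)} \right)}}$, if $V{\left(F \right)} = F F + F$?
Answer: $2 i \sqrt{767} \approx 55.39 i$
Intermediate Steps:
$V{\left(F \right)} = F + F^{2}$ ($V{\left(F \right)} = F^{2} + F = F + F^{2}$)
$I{\left(O \right)} = \frac{O}{8} + \frac{O \left(36 + O\right)}{4}$ ($I{\left(O \right)} = \frac{2 O \left(36 + O\right) + O}{8} = \left(2 O \left(36 + O\right) + O\right) \frac{1}{8} = \left(O + 2 O \left(36 + O\right)\right) \frac{1}{8} = \frac{O}{8} + \frac{O \left(36 + O\right)}{4}$)
$\sqrt{-4363 + I{\left(V{\left(-8 \right)} \right)}} = \sqrt{-4363 + \frac{- 8 \left(1 - 8\right) \left(73 + 2 \left(- 8 \left(1 - 8\right)\right)\right)}{8}} = \sqrt{-4363 + \frac{\left(-8\right) \left(-7\right) \left(73 + 2 \left(\left(-8\right) \left(-7\right)\right)\right)}{8}} = \sqrt{-4363 + \frac{1}{8} \cdot 56 \left(73 + 2 \cdot 56\right)} = \sqrt{-4363 + \frac{1}{8} \cdot 56 \left(73 + 112\right)} = \sqrt{-4363 + \frac{1}{8} \cdot 56 \cdot 185} = \sqrt{-4363 + 1295} = \sqrt{-3068} = 2 i \sqrt{767}$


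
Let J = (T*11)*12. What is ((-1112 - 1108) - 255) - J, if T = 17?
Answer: -4719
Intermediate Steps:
J = 2244 (J = (17*11)*12 = 187*12 = 2244)
((-1112 - 1108) - 255) - J = ((-1112 - 1108) - 255) - 1*2244 = (-2220 - 255) - 2244 = -2475 - 2244 = -4719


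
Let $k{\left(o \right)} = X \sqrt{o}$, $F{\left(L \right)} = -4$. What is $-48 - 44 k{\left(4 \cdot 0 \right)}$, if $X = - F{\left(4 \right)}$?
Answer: $-48$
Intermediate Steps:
$X = 4$ ($X = \left(-1\right) \left(-4\right) = 4$)
$k{\left(o \right)} = 4 \sqrt{o}$
$-48 - 44 k{\left(4 \cdot 0 \right)} = -48 - 44 \cdot 4 \sqrt{4 \cdot 0} = -48 - 44 \cdot 4 \sqrt{0} = -48 - 44 \cdot 4 \cdot 0 = -48 - 0 = -48 + 0 = -48$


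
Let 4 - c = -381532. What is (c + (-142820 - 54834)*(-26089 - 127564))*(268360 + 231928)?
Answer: 15194002506340224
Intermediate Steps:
c = 381536 (c = 4 - 1*(-381532) = 4 + 381532 = 381536)
(c + (-142820 - 54834)*(-26089 - 127564))*(268360 + 231928) = (381536 + (-142820 - 54834)*(-26089 - 127564))*(268360 + 231928) = (381536 - 197654*(-153653))*500288 = (381536 + 30370130062)*500288 = 30370511598*500288 = 15194002506340224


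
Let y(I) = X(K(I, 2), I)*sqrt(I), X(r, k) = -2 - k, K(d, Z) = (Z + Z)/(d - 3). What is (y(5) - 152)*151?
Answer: -22952 - 1057*sqrt(5) ≈ -25316.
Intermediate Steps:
K(d, Z) = 2*Z/(-3 + d) (K(d, Z) = (2*Z)/(-3 + d) = 2*Z/(-3 + d))
y(I) = sqrt(I)*(-2 - I) (y(I) = (-2 - I)*sqrt(I) = sqrt(I)*(-2 - I))
(y(5) - 152)*151 = (sqrt(5)*(-2 - 1*5) - 152)*151 = (sqrt(5)*(-2 - 5) - 152)*151 = (sqrt(5)*(-7) - 152)*151 = (-7*sqrt(5) - 152)*151 = (-152 - 7*sqrt(5))*151 = -22952 - 1057*sqrt(5)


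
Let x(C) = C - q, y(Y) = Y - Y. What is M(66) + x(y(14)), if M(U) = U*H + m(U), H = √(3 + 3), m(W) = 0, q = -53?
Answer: 53 + 66*√6 ≈ 214.67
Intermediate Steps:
y(Y) = 0
H = √6 ≈ 2.4495
x(C) = 53 + C (x(C) = C - 1*(-53) = C + 53 = 53 + C)
M(U) = U*√6 (M(U) = U*√6 + 0 = U*√6)
M(66) + x(y(14)) = 66*√6 + (53 + 0) = 66*√6 + 53 = 53 + 66*√6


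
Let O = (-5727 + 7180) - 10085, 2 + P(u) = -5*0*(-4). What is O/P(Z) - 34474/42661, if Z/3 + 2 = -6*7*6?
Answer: 184090402/42661 ≈ 4315.2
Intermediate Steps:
Z = -762 (Z = -6 + 3*(-6*7*6) = -6 + 3*(-42*6) = -6 + 3*(-252) = -6 - 756 = -762)
P(u) = -2 (P(u) = -2 - 5*0*(-4) = -2 + 0*(-4) = -2 + 0 = -2)
O = -8632 (O = 1453 - 10085 = -8632)
O/P(Z) - 34474/42661 = -8632/(-2) - 34474/42661 = -8632*(-½) - 34474*1/42661 = 4316 - 34474/42661 = 184090402/42661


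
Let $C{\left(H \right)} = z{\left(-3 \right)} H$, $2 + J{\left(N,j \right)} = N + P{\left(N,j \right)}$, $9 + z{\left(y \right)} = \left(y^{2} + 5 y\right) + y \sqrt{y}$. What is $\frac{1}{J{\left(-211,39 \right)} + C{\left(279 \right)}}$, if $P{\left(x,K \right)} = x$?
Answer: $\frac{i}{- 4609 i + 837 \sqrt{3}} \approx -0.00019743 + 6.2101 \cdot 10^{-5} i$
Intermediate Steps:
$z{\left(y \right)} = -9 + y^{2} + y^{\frac{3}{2}} + 5 y$ ($z{\left(y \right)} = -9 + \left(\left(y^{2} + 5 y\right) + y \sqrt{y}\right) = -9 + \left(\left(y^{2} + 5 y\right) + y^{\frac{3}{2}}\right) = -9 + \left(y^{2} + y^{\frac{3}{2}} + 5 y\right) = -9 + y^{2} + y^{\frac{3}{2}} + 5 y$)
$J{\left(N,j \right)} = -2 + 2 N$ ($J{\left(N,j \right)} = -2 + \left(N + N\right) = -2 + 2 N$)
$C{\left(H \right)} = H \left(-15 - 3 i \sqrt{3}\right)$ ($C{\left(H \right)} = \left(-9 + \left(-3\right)^{2} + \left(-3\right)^{\frac{3}{2}} + 5 \left(-3\right)\right) H = \left(-9 + 9 - 3 i \sqrt{3} - 15\right) H = \left(-15 - 3 i \sqrt{3}\right) H = H \left(-15 - 3 i \sqrt{3}\right)$)
$\frac{1}{J{\left(-211,39 \right)} + C{\left(279 \right)}} = \frac{1}{\left(-2 + 2 \left(-211\right)\right) - 837 \left(5 + i \sqrt{3}\right)} = \frac{1}{\left(-2 - 422\right) - \left(4185 + 837 i \sqrt{3}\right)} = \frac{1}{-424 - \left(4185 + 837 i \sqrt{3}\right)} = \frac{1}{-4609 - 837 i \sqrt{3}}$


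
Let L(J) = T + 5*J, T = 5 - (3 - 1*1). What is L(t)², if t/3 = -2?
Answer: 729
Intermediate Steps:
t = -6 (t = 3*(-2) = -6)
T = 3 (T = 5 - (3 - 1) = 5 - 1*2 = 5 - 2 = 3)
L(J) = 3 + 5*J
L(t)² = (3 + 5*(-6))² = (3 - 30)² = (-27)² = 729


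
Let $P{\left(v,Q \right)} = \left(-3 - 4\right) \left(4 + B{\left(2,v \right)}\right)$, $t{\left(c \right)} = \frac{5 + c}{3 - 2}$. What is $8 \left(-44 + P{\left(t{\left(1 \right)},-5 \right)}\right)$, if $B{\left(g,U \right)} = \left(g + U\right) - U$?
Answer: $-688$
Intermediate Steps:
$B{\left(g,U \right)} = g$ ($B{\left(g,U \right)} = \left(U + g\right) - U = g$)
$t{\left(c \right)} = 5 + c$ ($t{\left(c \right)} = \frac{5 + c}{1} = \left(5 + c\right) 1 = 5 + c$)
$P{\left(v,Q \right)} = -42$ ($P{\left(v,Q \right)} = \left(-3 - 4\right) \left(4 + 2\right) = \left(-7\right) 6 = -42$)
$8 \left(-44 + P{\left(t{\left(1 \right)},-5 \right)}\right) = 8 \left(-44 - 42\right) = 8 \left(-86\right) = -688$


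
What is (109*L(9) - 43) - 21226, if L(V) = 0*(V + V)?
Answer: -21269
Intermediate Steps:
L(V) = 0 (L(V) = 0*(2*V) = 0)
(109*L(9) - 43) - 21226 = (109*0 - 43) - 21226 = (0 - 43) - 21226 = -43 - 21226 = -21269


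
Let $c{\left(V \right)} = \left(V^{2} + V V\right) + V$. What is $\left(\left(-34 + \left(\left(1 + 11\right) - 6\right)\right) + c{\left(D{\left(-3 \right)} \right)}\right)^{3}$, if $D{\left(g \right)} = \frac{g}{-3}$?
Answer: $-15625$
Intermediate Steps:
$D{\left(g \right)} = - \frac{g}{3}$ ($D{\left(g \right)} = g \left(- \frac{1}{3}\right) = - \frac{g}{3}$)
$c{\left(V \right)} = V + 2 V^{2}$ ($c{\left(V \right)} = \left(V^{2} + V^{2}\right) + V = 2 V^{2} + V = V + 2 V^{2}$)
$\left(\left(-34 + \left(\left(1 + 11\right) - 6\right)\right) + c{\left(D{\left(-3 \right)} \right)}\right)^{3} = \left(\left(-34 + \left(\left(1 + 11\right) - 6\right)\right) + \left(- \frac{1}{3}\right) \left(-3\right) \left(1 + 2 \left(\left(- \frac{1}{3}\right) \left(-3\right)\right)\right)\right)^{3} = \left(\left(-34 + \left(12 - 6\right)\right) + 1 \left(1 + 2 \cdot 1\right)\right)^{3} = \left(\left(-34 + 6\right) + 1 \left(1 + 2\right)\right)^{3} = \left(-28 + 1 \cdot 3\right)^{3} = \left(-28 + 3\right)^{3} = \left(-25\right)^{3} = -15625$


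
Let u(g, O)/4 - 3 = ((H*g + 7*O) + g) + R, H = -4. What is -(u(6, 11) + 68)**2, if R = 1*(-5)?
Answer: -87616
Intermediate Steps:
R = -5
u(g, O) = -8 - 12*g + 28*O (u(g, O) = 12 + 4*(((-4*g + 7*O) + g) - 5) = 12 + 4*((-3*g + 7*O) - 5) = 12 + 4*(-5 - 3*g + 7*O) = 12 + (-20 - 12*g + 28*O) = -8 - 12*g + 28*O)
-(u(6, 11) + 68)**2 = -((-8 - 12*6 + 28*11) + 68)**2 = -((-8 - 72 + 308) + 68)**2 = -(228 + 68)**2 = -1*296**2 = -1*87616 = -87616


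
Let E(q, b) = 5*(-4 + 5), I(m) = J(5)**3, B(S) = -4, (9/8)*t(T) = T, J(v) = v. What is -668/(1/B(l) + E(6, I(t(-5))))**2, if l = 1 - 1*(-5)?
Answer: -10688/361 ≈ -29.607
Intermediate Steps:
l = 6 (l = 1 + 5 = 6)
t(T) = 8*T/9
I(m) = 125 (I(m) = 5**3 = 125)
E(q, b) = 5 (E(q, b) = 5*1 = 5)
-668/(1/B(l) + E(6, I(t(-5))))**2 = -668/(1/(-4) + 5)**2 = -668/(-1/4 + 5)**2 = -668/((19/4)**2) = -668/361/16 = -668*16/361 = -10688/361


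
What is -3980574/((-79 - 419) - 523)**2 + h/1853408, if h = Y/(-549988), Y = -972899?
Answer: -4057605687183439237/1062614484088532864 ≈ -3.8185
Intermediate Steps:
h = 972899/549988 (h = -972899/(-549988) = -972899*(-1/549988) = 972899/549988 ≈ 1.7689)
-3980574/((-79 - 419) - 523)**2 + h/1853408 = -3980574/((-79 - 419) - 523)**2 + (972899/549988)/1853408 = -3980574/(-498 - 523)**2 + (972899/549988)*(1/1853408) = -3980574/((-1021)**2) + 972899/1019352159104 = -3980574/1042441 + 972899/1019352159104 = -4057605687183439237/1062614484088532864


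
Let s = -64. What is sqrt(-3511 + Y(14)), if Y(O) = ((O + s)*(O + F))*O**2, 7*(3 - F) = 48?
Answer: I*sqrt(102911) ≈ 320.8*I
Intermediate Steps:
F = -27/7 (F = 3 - 1/7*48 = 3 - 48/7 = -27/7 ≈ -3.8571)
Y(O) = O**2*(-64 + O)*(-27/7 + O) (Y(O) = ((O - 64)*(O - 27/7))*O**2 = ((-64 + O)*(-27/7 + O))*O**2 = O**2*(-64 + O)*(-27/7 + O))
sqrt(-3511 + Y(14)) = sqrt(-3511 + (1/7)*14**2*(1728 - 475*14 + 7*14**2)) = sqrt(-3511 + (1/7)*196*(1728 - 6650 + 7*196)) = sqrt(-3511 + (1/7)*196*(1728 - 6650 + 1372)) = sqrt(-3511 + (1/7)*196*(-3550)) = sqrt(-3511 - 99400) = sqrt(-102911) = I*sqrt(102911)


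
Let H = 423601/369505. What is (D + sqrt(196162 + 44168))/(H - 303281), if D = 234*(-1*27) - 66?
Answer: 147432495/7003963894 - 369505*sqrt(240330)/112063422304 ≈ 0.019433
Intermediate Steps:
H = 423601/369505 (H = 423601*(1/369505) = 423601/369505 ≈ 1.1464)
D = -6384 (D = 234*(-27) - 66 = -6318 - 66 = -6384)
(D + sqrt(196162 + 44168))/(H - 303281) = (-6384 + sqrt(196162 + 44168))/(423601/369505 - 303281) = (-6384 + sqrt(240330))/(-112063422304/369505) = (-6384 + sqrt(240330))*(-369505/112063422304) = 147432495/7003963894 - 369505*sqrt(240330)/112063422304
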